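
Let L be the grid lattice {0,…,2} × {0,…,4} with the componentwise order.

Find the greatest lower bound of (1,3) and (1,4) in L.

(1,3)

In a product of chains, the meet is componentwise min, giving (1,3).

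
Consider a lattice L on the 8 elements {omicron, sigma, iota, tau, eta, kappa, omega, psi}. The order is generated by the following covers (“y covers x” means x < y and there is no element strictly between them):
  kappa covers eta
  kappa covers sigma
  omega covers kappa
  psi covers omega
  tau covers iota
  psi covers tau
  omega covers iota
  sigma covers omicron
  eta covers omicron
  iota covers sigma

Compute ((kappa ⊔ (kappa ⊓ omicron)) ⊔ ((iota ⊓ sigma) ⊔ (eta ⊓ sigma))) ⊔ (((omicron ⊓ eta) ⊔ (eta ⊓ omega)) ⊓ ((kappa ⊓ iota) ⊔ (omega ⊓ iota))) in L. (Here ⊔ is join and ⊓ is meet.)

kappa

kappa ∧ omicron = omicron
kappa ∨ omicron = kappa
iota ∧ sigma = sigma
eta ∧ sigma = omicron
sigma ∨ omicron = sigma
kappa ∨ sigma = kappa
omicron ∧ eta = omicron
eta ∧ omega = eta
omicron ∨ eta = eta
kappa ∧ iota = sigma
omega ∧ iota = iota
sigma ∨ iota = iota
eta ∧ iota = omicron
kappa ∨ omicron = kappa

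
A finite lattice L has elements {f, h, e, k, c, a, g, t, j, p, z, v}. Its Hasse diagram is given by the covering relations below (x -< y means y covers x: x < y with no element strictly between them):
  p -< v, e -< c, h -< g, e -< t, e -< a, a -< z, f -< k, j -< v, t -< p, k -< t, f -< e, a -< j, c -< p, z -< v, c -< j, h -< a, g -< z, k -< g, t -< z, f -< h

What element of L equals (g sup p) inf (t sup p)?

p

g ∨ p = v
t ∨ p = p
v ∧ p = p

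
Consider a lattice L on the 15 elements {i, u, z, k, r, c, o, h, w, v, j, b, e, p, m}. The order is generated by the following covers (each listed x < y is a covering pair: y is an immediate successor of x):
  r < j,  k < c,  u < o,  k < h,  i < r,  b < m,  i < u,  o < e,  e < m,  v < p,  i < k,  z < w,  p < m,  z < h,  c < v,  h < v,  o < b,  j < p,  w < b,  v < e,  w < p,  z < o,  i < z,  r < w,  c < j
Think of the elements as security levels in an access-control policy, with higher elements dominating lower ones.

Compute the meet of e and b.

Common lower bounds of {e, b}: i, o, u, z.
The greatest among these is o.

o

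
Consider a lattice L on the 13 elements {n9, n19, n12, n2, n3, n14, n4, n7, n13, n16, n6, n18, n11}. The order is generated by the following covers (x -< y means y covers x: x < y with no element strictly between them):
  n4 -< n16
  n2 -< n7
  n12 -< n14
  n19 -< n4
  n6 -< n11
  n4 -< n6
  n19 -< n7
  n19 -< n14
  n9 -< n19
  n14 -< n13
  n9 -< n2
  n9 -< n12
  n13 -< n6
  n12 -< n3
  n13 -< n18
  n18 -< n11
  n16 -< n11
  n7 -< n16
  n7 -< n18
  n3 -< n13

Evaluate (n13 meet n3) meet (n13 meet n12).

n13 ∧ n3 = n3
n13 ∧ n12 = n12
n3 ∧ n12 = n12

n12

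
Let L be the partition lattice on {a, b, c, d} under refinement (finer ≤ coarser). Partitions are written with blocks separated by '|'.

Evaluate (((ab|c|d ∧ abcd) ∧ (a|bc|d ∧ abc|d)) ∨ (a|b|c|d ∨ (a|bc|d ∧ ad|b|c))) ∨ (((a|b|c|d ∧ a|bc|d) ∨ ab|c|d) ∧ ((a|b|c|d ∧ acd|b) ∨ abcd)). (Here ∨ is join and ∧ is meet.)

ab|c|d

ab|c|d ∧ abcd = ab|c|d
a|bc|d ∧ abc|d = a|bc|d
ab|c|d ∧ a|bc|d = a|b|c|d
a|bc|d ∧ ad|b|c = a|b|c|d
a|b|c|d ∨ a|b|c|d = a|b|c|d
a|b|c|d ∨ a|b|c|d = a|b|c|d
a|b|c|d ∧ a|bc|d = a|b|c|d
a|b|c|d ∨ ab|c|d = ab|c|d
a|b|c|d ∧ acd|b = a|b|c|d
a|b|c|d ∨ abcd = abcd
ab|c|d ∧ abcd = ab|c|d
a|b|c|d ∨ ab|c|d = ab|c|d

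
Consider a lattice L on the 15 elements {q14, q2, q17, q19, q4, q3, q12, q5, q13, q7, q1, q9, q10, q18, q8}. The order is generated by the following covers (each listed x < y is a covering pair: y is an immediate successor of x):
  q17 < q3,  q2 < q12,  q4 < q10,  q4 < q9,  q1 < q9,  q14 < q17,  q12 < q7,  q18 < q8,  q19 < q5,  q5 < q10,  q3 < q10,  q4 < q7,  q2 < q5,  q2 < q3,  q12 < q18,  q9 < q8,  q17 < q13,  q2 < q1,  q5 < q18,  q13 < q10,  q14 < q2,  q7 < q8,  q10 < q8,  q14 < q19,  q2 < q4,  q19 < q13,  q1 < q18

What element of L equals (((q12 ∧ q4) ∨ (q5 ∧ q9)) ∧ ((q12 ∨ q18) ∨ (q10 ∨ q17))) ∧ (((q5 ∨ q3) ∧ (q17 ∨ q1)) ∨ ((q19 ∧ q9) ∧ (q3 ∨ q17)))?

q2

q12 ∧ q4 = q2
q5 ∧ q9 = q2
q2 ∨ q2 = q2
q12 ∨ q18 = q18
q10 ∨ q17 = q10
q18 ∨ q10 = q8
q2 ∧ q8 = q2
q5 ∨ q3 = q10
q17 ∨ q1 = q8
q10 ∧ q8 = q10
q19 ∧ q9 = q14
q3 ∨ q17 = q3
q14 ∧ q3 = q14
q10 ∨ q14 = q10
q2 ∧ q10 = q2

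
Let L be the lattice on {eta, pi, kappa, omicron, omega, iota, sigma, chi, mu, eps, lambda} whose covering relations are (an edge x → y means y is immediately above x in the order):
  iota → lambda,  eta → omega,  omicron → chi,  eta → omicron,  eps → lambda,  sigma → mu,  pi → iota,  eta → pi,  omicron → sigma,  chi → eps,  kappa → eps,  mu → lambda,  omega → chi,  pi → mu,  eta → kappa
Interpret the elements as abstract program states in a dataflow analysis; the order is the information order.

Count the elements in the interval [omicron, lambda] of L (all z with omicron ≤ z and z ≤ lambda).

6

The interval [omicron, lambda] = {chi, eps, lambda, mu, omicron, sigma}, which has 6 elements.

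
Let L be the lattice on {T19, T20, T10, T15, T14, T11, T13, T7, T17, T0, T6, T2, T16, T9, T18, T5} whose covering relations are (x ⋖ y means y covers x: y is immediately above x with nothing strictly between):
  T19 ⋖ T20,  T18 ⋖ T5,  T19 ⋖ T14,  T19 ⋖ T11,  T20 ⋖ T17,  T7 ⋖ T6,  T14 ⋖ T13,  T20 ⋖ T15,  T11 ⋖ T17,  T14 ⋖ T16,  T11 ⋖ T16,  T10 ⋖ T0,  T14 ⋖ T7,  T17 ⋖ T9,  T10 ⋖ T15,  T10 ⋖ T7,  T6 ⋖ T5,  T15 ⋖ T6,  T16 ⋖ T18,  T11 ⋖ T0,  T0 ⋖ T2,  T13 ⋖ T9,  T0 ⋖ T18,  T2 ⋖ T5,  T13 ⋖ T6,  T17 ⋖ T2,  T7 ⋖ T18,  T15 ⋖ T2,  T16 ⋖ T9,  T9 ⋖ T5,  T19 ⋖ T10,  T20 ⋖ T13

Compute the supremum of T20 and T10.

Common upper bounds of {T20, T10}: T15, T2, T5, T6.
The least among these is T15.

T15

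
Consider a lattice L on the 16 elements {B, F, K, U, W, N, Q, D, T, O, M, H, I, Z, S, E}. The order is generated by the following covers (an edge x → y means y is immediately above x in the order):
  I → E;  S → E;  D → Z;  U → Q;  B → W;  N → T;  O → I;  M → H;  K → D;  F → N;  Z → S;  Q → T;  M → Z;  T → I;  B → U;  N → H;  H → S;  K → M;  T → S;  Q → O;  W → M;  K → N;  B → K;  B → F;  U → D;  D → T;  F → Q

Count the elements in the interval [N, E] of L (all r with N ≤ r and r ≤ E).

6

The interval [N, E] = {E, H, I, N, S, T}, which has 6 elements.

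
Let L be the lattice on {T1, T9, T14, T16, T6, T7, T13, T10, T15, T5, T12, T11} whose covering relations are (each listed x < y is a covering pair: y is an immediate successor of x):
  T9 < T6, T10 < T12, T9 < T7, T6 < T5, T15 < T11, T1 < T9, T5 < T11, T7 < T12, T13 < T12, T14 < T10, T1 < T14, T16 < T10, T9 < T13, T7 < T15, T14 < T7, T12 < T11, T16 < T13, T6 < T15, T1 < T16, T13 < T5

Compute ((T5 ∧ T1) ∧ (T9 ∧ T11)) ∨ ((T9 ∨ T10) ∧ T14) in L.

T14

T5 ∧ T1 = T1
T9 ∧ T11 = T9
T1 ∧ T9 = T1
T9 ∨ T10 = T12
T12 ∧ T14 = T14
T1 ∨ T14 = T14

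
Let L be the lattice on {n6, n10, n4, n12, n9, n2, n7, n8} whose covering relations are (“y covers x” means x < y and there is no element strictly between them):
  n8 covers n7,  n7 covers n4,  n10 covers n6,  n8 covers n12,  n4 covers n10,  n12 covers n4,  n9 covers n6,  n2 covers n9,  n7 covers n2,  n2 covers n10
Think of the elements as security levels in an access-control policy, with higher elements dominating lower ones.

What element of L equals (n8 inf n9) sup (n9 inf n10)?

n9

n8 ∧ n9 = n9
n9 ∧ n10 = n6
n9 ∨ n6 = n9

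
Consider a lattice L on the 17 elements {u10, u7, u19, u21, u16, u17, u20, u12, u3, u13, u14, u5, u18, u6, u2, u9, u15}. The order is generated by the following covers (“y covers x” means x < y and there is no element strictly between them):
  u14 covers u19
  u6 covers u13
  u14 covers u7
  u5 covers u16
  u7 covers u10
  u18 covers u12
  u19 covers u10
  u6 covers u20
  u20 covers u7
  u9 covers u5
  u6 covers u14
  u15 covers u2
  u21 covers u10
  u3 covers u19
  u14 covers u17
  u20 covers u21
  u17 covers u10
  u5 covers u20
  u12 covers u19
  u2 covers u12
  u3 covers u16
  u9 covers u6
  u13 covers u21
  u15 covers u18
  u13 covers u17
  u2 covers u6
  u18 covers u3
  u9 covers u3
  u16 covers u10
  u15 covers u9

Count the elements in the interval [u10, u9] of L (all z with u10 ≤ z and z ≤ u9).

The interval [u10, u9] = {u10, u13, u14, u16, u17, u19, u20, u21, u3, u5, u6, u7, u9}, which has 13 elements.

13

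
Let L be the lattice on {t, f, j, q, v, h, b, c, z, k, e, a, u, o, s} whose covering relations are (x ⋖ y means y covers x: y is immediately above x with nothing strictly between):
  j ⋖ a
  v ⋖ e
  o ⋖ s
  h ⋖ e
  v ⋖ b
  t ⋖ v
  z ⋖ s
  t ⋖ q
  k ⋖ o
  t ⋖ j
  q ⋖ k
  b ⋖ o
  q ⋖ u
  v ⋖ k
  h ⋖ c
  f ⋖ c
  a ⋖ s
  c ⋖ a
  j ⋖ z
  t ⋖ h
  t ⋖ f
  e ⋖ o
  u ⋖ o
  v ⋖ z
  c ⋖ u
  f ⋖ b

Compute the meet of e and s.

e

Common lower bounds of {e, s}: e, h, t, v.
The greatest among these is e.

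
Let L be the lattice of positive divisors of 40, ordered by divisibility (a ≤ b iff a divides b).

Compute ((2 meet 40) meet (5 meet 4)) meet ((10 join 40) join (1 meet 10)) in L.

2 ∧ 40 = 2
5 ∧ 4 = 1
2 ∧ 1 = 1
10 ∨ 40 = 40
1 ∧ 10 = 1
40 ∨ 1 = 40
1 ∧ 40 = 1

1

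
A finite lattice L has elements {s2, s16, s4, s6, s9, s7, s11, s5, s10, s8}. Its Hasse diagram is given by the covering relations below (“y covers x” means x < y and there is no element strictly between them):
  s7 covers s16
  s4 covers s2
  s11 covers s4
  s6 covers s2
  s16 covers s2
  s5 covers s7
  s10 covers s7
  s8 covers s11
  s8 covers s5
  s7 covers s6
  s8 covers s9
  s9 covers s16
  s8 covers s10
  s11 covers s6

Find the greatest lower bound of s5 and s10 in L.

Common lower bounds of {s5, s10}: s16, s2, s6, s7.
The greatest among these is s7.

s7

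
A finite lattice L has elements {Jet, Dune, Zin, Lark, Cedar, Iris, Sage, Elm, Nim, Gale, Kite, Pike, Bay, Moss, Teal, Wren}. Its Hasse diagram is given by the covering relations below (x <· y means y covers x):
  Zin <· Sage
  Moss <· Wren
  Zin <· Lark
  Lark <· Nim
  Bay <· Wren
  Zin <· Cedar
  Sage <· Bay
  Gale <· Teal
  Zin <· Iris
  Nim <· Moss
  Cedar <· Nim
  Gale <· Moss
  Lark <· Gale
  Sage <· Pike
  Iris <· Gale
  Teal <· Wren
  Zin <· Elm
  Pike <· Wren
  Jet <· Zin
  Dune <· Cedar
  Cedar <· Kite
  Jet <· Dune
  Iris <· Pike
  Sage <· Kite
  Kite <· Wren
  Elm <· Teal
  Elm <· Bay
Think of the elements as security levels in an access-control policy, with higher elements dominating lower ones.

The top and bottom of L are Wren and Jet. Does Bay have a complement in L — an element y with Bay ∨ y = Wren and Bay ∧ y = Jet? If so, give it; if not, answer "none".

Dune

Need y with Bay ∨ y = Wren and Bay ∧ y = Jet.
Checking each element gives: Dune.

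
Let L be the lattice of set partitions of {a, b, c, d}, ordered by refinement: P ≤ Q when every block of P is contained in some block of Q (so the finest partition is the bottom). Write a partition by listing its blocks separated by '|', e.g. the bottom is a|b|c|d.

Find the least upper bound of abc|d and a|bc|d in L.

The join of abc|d and a|bc|d merges any blocks that overlap across the partitions, giving abc|d.

abc|d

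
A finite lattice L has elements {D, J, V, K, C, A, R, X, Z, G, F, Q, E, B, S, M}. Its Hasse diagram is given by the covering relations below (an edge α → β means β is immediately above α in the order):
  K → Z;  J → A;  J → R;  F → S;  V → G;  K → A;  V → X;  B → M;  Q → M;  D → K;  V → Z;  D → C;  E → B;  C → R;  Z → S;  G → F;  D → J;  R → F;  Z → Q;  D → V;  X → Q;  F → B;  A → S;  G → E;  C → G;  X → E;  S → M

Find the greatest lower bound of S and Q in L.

Common lower bounds of {S, Q}: D, K, V, Z.
The greatest among these is Z.

Z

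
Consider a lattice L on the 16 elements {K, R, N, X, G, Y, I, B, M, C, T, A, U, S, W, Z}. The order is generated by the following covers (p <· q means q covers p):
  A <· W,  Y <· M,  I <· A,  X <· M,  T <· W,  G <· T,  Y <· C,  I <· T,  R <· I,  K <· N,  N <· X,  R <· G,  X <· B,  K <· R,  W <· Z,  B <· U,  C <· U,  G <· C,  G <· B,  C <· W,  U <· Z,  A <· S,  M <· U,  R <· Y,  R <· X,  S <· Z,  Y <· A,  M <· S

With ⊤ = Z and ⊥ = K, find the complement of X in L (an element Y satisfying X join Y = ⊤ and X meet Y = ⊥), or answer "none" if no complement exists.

For every candidate Y, either X ∨ Y ≠ Z or X ∧ Y ≠ K; no complement exists.

none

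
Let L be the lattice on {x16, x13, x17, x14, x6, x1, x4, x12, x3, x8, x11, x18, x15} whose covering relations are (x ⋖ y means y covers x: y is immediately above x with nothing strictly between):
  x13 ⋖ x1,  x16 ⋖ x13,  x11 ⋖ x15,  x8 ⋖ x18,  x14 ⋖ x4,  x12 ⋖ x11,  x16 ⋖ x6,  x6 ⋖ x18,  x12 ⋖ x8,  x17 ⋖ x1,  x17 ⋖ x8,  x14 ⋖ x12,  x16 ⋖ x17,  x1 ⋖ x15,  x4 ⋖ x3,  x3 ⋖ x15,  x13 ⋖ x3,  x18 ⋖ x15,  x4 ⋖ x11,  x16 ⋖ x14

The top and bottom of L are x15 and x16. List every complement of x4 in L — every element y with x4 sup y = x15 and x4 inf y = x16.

x1, x17, x6

Need y with x4 ∨ y = x15 and x4 ∧ y = x16.
Checking each element gives: x1, x17, x6.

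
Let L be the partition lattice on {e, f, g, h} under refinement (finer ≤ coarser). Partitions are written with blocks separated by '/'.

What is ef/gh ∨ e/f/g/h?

Common upper bounds of {ef/gh, e/f/g/h}: ef/gh, efgh.
The least among these is ef/gh.

ef/gh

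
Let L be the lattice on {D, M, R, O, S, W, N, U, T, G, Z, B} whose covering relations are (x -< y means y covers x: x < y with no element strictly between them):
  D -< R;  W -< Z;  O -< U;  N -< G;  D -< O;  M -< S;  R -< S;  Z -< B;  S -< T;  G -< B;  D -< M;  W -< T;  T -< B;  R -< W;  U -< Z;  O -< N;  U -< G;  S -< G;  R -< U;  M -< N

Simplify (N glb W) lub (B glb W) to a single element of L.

W

N ∧ W = D
B ∧ W = W
D ∨ W = W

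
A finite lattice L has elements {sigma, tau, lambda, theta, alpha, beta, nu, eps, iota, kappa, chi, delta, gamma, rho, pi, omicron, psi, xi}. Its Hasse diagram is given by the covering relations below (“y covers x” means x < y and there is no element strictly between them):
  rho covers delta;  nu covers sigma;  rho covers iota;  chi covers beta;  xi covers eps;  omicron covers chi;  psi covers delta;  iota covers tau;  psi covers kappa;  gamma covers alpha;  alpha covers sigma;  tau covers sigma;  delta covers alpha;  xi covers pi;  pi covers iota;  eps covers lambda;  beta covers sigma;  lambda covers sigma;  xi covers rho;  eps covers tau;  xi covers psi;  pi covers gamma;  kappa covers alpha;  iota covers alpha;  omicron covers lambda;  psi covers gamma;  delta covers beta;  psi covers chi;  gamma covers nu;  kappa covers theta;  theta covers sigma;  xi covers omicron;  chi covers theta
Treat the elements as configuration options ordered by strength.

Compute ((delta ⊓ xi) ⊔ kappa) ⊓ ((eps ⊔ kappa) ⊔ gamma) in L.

delta ∧ xi = delta
delta ∨ kappa = psi
eps ∨ kappa = xi
xi ∨ gamma = xi
psi ∧ xi = psi

psi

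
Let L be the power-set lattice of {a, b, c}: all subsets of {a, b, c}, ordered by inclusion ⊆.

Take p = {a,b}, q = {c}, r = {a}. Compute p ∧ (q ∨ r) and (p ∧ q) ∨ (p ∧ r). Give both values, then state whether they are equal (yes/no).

{a}; {a}; yes

q ∨ r = {a,c}, so p ∧ (q ∨ r) = {a,b} ∧ {a,c} = {a}.
p ∧ q = ∅ and p ∧ r = {a}, so (p ∧ q) ∨ (p ∧ r) = ∅ ∨ {a} = {a}.
Equal: yes.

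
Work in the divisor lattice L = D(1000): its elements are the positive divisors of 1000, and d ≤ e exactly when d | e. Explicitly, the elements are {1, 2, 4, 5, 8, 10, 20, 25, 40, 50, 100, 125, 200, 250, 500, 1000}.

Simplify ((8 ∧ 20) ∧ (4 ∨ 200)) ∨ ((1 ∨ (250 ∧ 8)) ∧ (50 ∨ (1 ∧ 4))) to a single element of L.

8 ∧ 20 = 4
4 ∨ 200 = 200
4 ∧ 200 = 4
250 ∧ 8 = 2
1 ∨ 2 = 2
1 ∧ 4 = 1
50 ∨ 1 = 50
2 ∧ 50 = 2
4 ∨ 2 = 4

4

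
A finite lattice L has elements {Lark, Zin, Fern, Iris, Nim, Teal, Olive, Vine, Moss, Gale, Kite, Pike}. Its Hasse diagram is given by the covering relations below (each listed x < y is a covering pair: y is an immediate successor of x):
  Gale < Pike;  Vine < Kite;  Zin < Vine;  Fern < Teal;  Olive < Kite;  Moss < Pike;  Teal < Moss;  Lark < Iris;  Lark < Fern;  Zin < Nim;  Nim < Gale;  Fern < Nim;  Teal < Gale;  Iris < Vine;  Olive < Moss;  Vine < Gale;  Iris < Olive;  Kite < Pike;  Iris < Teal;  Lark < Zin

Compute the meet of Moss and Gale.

Common lower bounds of {Moss, Gale}: Fern, Iris, Lark, Teal.
The greatest among these is Teal.

Teal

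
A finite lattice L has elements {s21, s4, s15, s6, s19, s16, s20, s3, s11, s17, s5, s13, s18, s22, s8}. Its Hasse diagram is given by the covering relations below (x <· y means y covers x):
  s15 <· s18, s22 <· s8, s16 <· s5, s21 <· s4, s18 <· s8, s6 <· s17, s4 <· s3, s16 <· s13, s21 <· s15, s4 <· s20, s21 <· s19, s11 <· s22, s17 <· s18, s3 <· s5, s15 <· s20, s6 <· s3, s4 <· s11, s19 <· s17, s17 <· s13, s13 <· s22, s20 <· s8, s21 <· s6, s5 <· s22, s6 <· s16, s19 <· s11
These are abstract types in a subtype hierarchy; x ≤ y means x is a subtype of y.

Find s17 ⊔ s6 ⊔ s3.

s22

Common upper bounds of {s17, s6, s3}: s22, s8.
The least among these is s22.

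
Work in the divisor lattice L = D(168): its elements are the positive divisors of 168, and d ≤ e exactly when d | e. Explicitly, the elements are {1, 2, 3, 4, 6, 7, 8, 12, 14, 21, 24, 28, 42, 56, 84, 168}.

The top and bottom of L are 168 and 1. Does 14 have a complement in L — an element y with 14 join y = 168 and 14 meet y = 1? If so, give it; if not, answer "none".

For every candidate y, either 14 ∨ y ≠ 168 or 14 ∧ y ≠ 1; no complement exists.

none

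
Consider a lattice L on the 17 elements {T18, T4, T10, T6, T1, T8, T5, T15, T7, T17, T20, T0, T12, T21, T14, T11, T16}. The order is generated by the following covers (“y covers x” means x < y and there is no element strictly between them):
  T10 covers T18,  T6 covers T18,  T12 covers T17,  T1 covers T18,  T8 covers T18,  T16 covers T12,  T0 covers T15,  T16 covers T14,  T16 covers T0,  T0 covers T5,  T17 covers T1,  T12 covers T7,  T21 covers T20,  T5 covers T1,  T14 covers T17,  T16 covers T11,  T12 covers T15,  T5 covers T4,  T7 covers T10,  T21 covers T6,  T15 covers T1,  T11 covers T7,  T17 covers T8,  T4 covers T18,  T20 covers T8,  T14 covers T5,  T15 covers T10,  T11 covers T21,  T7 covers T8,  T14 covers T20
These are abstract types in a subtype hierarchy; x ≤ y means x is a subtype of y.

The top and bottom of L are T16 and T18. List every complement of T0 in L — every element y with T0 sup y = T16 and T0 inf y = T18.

Need y with T0 ∨ y = T16 and T0 ∧ y = T18.
Checking each element gives: T20, T21, T6, T8.

T20, T21, T6, T8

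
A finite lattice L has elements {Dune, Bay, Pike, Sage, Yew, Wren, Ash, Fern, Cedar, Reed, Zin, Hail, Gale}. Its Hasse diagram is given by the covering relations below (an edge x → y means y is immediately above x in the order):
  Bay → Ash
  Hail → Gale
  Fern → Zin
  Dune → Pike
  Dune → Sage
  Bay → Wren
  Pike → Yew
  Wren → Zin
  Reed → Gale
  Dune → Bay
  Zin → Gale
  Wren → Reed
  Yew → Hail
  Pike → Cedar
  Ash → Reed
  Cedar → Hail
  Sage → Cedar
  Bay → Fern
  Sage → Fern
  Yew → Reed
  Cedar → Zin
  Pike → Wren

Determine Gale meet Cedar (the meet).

Common lower bounds of {Gale, Cedar}: Cedar, Dune, Pike, Sage.
The greatest among these is Cedar.

Cedar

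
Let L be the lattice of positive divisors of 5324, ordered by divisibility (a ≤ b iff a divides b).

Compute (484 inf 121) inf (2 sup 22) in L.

11

484 ∧ 121 = 121
2 ∨ 22 = 22
121 ∧ 22 = 11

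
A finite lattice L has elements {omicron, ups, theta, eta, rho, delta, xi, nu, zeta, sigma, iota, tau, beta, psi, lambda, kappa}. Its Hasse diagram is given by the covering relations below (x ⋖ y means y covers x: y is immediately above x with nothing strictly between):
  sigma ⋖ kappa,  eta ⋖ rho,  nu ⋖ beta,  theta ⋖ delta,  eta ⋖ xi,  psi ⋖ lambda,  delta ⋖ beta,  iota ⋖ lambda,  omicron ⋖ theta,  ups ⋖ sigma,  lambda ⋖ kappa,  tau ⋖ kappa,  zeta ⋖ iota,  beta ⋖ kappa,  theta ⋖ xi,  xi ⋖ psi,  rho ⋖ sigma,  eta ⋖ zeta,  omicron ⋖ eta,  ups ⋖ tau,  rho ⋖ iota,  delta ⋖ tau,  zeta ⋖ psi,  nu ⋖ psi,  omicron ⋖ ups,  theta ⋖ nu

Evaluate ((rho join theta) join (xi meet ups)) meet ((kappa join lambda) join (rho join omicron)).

rho ∨ theta = lambda
xi ∧ ups = omicron
lambda ∨ omicron = lambda
kappa ∨ lambda = kappa
rho ∨ omicron = rho
kappa ∨ rho = kappa
lambda ∧ kappa = lambda

lambda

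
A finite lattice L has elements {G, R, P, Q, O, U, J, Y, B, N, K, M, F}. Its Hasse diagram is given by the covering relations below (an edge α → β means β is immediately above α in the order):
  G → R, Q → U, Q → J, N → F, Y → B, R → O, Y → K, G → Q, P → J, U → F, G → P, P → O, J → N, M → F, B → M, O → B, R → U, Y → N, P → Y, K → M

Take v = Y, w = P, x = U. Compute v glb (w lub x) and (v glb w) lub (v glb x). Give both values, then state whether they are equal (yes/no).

Y; P; no

w lub x = F, so v glb (w lub x) = Y glb F = Y.
v glb w = P and v glb x = G, so (v glb w) lub (v glb x) = P lub G = P.
Equal: no.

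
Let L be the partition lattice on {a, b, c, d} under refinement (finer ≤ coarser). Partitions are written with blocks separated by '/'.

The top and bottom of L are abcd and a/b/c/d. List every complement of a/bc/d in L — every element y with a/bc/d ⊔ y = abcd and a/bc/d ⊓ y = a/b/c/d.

Need y with a/bc/d ∨ y = abcd and a/bc/d ∧ y = a/b/c/d.
Checking each element gives: ab/cd, abd/c, ac/bd, acd/b.

ab/cd, abd/c, ac/bd, acd/b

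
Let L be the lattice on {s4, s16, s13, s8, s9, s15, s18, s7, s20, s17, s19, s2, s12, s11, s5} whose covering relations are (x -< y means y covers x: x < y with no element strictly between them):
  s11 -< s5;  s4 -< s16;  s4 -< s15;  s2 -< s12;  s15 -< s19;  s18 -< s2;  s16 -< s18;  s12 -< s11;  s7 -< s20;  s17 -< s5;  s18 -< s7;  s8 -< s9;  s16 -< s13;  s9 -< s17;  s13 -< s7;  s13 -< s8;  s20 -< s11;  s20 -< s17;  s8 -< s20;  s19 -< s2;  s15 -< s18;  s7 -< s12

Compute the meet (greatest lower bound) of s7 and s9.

s13

Common lower bounds of {s7, s9}: s13, s16, s4.
The greatest among these is s13.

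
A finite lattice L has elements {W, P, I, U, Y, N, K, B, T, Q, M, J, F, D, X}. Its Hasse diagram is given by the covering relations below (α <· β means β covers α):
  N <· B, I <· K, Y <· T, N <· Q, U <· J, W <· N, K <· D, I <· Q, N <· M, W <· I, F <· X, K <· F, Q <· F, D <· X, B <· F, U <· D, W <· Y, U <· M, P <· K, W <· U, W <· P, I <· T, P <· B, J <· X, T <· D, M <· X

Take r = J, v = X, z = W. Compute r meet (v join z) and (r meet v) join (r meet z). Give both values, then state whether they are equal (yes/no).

v join z = X, so r meet (v join z) = J meet X = J.
r meet v = J and r meet z = W, so (r meet v) join (r meet z) = J join W = J.
Equal: yes.

J; J; yes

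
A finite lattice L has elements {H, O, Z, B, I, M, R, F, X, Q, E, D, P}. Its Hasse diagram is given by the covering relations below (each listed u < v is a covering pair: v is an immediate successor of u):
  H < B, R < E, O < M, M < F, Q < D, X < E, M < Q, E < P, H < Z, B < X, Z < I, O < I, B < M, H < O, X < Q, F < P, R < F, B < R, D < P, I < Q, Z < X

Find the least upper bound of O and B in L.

Common upper bounds of {O, B}: D, F, M, P, Q.
The least among these is M.

M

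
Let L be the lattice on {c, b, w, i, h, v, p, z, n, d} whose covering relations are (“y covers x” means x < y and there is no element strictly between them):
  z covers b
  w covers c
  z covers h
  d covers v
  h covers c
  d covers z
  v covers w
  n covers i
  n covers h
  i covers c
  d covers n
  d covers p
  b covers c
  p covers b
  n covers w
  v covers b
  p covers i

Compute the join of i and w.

Common upper bounds of {i, w}: d, n.
The least among these is n.

n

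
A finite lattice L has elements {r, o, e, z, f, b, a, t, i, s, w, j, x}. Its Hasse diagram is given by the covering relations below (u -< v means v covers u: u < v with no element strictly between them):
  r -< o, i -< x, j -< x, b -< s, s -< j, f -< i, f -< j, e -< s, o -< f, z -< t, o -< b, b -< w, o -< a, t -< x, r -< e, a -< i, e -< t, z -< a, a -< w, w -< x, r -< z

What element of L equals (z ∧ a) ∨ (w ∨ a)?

w

z ∧ a = z
w ∨ a = w
z ∨ w = w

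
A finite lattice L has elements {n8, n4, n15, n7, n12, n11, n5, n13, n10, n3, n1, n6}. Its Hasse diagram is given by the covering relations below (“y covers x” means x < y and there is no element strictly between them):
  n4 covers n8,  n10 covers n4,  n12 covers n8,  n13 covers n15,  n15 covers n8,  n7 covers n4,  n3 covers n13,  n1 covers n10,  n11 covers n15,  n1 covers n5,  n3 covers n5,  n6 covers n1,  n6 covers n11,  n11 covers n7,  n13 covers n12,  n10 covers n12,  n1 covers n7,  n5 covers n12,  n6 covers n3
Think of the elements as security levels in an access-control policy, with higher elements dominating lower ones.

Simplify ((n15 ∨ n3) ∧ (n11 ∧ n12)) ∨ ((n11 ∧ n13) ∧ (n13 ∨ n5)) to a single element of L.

n15

n15 ∨ n3 = n3
n11 ∧ n12 = n8
n3 ∧ n8 = n8
n11 ∧ n13 = n15
n13 ∨ n5 = n3
n15 ∧ n3 = n15
n8 ∨ n15 = n15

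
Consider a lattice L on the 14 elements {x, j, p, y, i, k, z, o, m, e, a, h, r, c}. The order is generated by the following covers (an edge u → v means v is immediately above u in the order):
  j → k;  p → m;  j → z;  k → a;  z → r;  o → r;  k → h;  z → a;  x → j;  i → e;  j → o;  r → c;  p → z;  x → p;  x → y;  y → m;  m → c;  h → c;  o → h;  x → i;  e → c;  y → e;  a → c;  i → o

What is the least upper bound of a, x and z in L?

Common upper bounds of {a, x, z}: a, c.
The least among these is a.

a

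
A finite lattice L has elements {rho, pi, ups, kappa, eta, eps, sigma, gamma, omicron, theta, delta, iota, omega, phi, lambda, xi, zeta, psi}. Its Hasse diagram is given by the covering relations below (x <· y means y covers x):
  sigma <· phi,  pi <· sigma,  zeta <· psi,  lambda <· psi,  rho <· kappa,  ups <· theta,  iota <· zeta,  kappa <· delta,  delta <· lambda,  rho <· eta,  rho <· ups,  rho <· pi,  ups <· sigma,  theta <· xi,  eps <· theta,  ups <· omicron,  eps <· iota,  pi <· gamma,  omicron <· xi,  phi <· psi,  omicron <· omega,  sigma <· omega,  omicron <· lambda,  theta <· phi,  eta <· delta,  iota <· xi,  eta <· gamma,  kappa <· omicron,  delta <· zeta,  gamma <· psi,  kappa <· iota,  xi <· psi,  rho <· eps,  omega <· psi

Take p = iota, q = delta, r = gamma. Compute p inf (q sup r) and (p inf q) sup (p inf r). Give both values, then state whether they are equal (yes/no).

iota; kappa; no

q sup r = psi, so p inf (q sup r) = iota inf psi = iota.
p inf q = kappa and p inf r = rho, so (p inf q) sup (p inf r) = kappa sup rho = kappa.
Equal: no.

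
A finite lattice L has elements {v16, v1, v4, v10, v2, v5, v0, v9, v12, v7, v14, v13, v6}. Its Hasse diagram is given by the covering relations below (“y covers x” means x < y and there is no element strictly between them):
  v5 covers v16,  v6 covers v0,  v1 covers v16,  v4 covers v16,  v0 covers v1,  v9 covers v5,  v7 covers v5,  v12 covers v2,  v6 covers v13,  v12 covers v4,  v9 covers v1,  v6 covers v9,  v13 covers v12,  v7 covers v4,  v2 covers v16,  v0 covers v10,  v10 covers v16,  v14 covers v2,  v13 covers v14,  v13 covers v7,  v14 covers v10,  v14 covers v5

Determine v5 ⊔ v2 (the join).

Common upper bounds of {v5, v2}: v13, v14, v6.
The least among these is v14.

v14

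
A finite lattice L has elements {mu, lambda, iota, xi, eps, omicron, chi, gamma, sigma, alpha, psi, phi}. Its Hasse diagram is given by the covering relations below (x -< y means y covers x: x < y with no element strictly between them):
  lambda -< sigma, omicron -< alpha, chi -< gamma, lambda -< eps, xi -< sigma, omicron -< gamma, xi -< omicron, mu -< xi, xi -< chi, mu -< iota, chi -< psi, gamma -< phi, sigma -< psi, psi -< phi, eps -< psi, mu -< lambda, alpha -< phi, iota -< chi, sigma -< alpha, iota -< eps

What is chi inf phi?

Common lower bounds of {chi, phi}: chi, iota, mu, xi.
The greatest among these is chi.

chi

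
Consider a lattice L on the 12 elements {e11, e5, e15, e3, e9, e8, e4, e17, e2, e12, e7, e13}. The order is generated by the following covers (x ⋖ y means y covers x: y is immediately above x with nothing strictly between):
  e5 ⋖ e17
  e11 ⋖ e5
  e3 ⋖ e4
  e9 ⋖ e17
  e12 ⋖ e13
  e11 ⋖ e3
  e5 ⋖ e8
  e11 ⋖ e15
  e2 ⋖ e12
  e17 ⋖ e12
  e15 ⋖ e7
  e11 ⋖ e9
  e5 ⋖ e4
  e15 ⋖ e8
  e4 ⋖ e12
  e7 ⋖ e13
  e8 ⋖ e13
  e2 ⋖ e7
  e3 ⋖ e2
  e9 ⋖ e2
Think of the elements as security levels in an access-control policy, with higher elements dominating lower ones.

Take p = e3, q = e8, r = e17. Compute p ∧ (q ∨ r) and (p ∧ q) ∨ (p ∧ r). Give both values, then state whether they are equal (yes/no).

e3; e11; no

q ∨ r = e13, so p ∧ (q ∨ r) = e3 ∧ e13 = e3.
p ∧ q = e11 and p ∧ r = e11, so (p ∧ q) ∨ (p ∧ r) = e11 ∨ e11 = e11.
Equal: no.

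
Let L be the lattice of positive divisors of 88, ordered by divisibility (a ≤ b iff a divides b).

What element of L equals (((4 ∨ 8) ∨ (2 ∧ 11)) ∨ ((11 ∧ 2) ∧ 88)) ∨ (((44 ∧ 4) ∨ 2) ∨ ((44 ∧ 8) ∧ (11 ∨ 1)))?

8

4 ∨ 8 = 8
2 ∧ 11 = 1
8 ∨ 1 = 8
11 ∧ 2 = 1
1 ∧ 88 = 1
8 ∨ 1 = 8
44 ∧ 4 = 4
4 ∨ 2 = 4
44 ∧ 8 = 4
11 ∨ 1 = 11
4 ∧ 11 = 1
4 ∨ 1 = 4
8 ∨ 4 = 8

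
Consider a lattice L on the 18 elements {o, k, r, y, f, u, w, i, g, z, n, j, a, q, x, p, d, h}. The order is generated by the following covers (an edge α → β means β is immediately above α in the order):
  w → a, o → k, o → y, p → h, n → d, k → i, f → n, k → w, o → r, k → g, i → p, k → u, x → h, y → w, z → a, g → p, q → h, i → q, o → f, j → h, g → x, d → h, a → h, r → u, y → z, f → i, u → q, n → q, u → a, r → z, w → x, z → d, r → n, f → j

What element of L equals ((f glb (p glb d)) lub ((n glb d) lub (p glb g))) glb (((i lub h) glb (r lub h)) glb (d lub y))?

p ∧ d = f
f ∧ f = f
n ∧ d = n
p ∧ g = g
n ∨ g = h
f ∨ h = h
i ∨ h = h
r ∨ h = h
h ∧ h = h
d ∨ y = d
h ∧ d = d
h ∧ d = d

d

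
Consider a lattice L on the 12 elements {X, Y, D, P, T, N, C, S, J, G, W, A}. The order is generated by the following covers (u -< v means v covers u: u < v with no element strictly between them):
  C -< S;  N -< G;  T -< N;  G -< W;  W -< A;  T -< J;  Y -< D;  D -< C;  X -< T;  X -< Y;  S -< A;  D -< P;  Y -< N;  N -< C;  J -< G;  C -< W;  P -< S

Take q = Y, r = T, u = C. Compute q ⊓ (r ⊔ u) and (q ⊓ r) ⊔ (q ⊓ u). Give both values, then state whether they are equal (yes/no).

r ⊔ u = C, so q ⊓ (r ⊔ u) = Y ⊓ C = Y.
q ⊓ r = X and q ⊓ u = Y, so (q ⊓ r) ⊔ (q ⊓ u) = X ⊔ Y = Y.
Equal: yes.

Y; Y; yes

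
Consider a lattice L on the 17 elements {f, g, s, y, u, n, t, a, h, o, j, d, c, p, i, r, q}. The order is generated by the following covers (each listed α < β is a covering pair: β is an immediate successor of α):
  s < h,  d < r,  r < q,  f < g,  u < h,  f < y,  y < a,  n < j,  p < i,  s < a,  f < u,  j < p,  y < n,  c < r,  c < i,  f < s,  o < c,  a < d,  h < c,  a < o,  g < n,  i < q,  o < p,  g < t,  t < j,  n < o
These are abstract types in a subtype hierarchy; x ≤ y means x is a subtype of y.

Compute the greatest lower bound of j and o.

n

Common lower bounds of {j, o}: f, g, n, y.
The greatest among these is n.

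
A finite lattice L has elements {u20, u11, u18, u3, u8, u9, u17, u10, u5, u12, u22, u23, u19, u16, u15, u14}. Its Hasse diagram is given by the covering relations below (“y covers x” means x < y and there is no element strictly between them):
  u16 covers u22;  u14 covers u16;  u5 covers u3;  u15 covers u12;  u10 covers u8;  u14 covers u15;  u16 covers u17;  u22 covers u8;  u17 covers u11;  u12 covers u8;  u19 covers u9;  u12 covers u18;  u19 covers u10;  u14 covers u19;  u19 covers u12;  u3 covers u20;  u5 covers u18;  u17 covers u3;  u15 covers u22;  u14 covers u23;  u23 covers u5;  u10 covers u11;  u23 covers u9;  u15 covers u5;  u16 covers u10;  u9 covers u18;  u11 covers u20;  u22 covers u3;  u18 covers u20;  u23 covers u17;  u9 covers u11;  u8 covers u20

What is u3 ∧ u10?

u20

Common lower bounds of {u3, u10}: u20.
The greatest among these is u20.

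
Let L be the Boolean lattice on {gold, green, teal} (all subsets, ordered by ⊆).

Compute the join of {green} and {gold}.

{gold,green}

Common upper bounds of {{green}, {gold}}: {gold,green,teal}, {gold,green}.
The least among these is {gold,green}.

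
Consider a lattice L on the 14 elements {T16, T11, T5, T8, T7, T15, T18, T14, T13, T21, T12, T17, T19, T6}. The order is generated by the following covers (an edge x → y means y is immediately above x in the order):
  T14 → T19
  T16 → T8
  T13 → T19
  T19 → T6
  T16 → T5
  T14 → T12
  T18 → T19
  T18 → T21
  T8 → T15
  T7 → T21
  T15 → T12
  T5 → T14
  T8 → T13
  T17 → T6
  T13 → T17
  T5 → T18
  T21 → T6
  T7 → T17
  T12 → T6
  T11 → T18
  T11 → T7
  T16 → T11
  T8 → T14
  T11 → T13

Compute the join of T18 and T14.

T19

Common upper bounds of {T18, T14}: T19, T6.
The least among these is T19.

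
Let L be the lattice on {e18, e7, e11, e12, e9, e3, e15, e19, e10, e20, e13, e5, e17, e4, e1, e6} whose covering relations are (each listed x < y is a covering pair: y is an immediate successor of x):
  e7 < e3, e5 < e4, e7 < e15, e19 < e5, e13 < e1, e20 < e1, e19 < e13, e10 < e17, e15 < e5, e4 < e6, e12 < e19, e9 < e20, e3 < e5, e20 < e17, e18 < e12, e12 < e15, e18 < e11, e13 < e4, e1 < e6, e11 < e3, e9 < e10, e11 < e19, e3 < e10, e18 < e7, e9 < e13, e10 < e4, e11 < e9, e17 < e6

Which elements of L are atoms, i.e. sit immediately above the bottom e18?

e11, e12, e7

The atoms are exactly the elements that cover e18: e11, e12, e7.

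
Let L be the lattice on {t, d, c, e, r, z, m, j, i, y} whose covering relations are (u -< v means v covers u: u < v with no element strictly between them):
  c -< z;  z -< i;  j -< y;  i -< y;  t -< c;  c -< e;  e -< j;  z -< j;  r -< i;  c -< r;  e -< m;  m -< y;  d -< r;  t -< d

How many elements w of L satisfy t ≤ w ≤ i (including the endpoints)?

The interval [t, i] = {c, d, i, r, t, z}, which has 6 elements.

6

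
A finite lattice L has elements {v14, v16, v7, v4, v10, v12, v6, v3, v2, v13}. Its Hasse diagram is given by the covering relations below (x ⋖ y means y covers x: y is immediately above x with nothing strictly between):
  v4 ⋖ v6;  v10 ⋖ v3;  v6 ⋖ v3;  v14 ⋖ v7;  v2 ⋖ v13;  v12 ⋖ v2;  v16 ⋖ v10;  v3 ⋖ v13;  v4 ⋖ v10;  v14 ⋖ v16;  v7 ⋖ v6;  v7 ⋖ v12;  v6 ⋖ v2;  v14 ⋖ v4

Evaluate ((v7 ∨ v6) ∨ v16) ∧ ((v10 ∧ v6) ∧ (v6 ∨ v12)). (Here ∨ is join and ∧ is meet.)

v7 ∨ v6 = v6
v6 ∨ v16 = v3
v10 ∧ v6 = v4
v6 ∨ v12 = v2
v4 ∧ v2 = v4
v3 ∧ v4 = v4

v4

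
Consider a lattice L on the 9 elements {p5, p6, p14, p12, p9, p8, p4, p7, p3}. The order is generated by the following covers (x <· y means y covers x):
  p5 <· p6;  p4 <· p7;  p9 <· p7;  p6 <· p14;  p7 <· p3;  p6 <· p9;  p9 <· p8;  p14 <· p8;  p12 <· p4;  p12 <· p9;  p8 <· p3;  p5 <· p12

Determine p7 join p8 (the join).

p3

Common upper bounds of {p7, p8}: p3.
The least among these is p3.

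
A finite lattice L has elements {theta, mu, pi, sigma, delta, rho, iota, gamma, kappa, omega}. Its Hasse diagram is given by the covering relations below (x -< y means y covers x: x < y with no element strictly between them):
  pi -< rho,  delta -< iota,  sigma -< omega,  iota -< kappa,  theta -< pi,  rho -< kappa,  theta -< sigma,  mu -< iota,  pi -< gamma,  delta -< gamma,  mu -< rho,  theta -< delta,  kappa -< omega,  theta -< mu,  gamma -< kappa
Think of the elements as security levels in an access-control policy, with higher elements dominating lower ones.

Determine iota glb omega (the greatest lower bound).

iota

Common lower bounds of {iota, omega}: delta, iota, mu, theta.
The greatest among these is iota.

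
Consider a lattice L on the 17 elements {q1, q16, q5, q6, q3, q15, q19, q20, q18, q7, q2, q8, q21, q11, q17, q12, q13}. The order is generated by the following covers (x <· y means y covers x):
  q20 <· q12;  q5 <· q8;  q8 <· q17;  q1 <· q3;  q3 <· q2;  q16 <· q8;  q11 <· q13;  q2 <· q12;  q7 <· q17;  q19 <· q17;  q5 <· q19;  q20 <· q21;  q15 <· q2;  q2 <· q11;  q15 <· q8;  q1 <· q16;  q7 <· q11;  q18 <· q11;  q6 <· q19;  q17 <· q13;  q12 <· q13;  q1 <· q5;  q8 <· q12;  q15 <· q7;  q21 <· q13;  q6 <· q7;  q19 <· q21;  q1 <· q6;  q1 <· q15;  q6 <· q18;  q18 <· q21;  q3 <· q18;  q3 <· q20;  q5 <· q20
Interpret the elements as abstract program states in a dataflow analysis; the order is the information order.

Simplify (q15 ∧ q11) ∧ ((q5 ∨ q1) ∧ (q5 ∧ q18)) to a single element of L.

q1

q15 ∧ q11 = q15
q5 ∨ q1 = q5
q5 ∧ q18 = q1
q5 ∧ q1 = q1
q15 ∧ q1 = q1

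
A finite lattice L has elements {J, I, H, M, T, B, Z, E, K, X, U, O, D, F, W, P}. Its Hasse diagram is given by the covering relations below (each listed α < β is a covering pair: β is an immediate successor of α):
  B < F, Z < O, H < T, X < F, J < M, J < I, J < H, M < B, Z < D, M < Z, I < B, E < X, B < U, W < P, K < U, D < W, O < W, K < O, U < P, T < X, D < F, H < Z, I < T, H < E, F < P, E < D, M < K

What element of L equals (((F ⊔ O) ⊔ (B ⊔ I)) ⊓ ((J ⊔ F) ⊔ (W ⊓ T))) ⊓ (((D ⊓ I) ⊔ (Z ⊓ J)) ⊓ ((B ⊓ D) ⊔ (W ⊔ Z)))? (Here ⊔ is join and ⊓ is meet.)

F ∨ O = P
B ∨ I = B
P ∨ B = P
J ∨ F = F
W ∧ T = H
F ∨ H = F
P ∧ F = F
D ∧ I = J
Z ∧ J = J
J ∨ J = J
B ∧ D = M
W ∨ Z = W
M ∨ W = W
J ∧ W = J
F ∧ J = J

J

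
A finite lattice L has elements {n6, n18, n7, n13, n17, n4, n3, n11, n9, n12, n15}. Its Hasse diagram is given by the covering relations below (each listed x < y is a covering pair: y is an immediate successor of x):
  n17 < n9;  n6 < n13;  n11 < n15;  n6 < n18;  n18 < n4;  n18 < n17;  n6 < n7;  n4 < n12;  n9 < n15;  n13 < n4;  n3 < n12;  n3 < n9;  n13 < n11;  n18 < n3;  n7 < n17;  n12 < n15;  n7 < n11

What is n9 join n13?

n15

Common upper bounds of {n9, n13}: n15.
The least among these is n15.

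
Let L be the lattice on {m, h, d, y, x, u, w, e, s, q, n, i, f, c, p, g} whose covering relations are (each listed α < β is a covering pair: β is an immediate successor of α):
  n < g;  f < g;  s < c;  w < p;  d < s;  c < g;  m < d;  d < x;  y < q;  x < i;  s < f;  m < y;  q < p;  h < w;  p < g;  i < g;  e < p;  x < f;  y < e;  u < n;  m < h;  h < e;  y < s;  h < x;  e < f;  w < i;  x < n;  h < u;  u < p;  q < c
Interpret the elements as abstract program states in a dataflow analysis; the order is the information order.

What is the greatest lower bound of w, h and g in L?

h

Common lower bounds of {w, h, g}: h, m.
The greatest among these is h.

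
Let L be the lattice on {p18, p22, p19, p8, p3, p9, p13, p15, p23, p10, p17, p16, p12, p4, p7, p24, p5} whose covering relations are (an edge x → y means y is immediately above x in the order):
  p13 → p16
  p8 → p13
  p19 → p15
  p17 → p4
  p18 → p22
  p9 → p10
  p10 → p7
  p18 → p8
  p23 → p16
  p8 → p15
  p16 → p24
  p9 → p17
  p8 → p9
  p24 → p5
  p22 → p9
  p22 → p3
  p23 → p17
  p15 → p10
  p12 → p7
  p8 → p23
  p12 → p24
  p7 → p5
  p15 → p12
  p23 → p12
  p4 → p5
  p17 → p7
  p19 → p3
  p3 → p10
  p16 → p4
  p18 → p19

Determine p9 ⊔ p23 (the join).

Common upper bounds of {p9, p23}: p17, p4, p5, p7.
The least among these is p17.

p17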